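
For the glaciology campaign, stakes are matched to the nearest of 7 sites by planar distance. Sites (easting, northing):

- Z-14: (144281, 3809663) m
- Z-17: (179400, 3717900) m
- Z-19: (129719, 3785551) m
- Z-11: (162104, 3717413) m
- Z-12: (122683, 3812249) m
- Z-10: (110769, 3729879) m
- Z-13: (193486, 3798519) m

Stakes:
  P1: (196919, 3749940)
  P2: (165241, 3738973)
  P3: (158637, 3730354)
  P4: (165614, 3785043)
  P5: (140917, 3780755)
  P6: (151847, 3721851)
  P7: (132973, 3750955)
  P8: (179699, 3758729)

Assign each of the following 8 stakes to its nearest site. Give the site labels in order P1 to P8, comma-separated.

P1 → Z-17 (d²=1333476961.00)
P2 → Z-11 (d²=474674369.00)
P3 → Z-11 (d²=179489570.00)
P4 → Z-13 (d²=958450960.00)
P5 → Z-19 (d²=148396820.00)
P6 → Z-11 (d²=124901893.00)
P7 → Z-10 (d²=937215392.00)
P8 → Z-17 (d²=1667096642.00)

Z-17, Z-11, Z-11, Z-13, Z-19, Z-11, Z-10, Z-17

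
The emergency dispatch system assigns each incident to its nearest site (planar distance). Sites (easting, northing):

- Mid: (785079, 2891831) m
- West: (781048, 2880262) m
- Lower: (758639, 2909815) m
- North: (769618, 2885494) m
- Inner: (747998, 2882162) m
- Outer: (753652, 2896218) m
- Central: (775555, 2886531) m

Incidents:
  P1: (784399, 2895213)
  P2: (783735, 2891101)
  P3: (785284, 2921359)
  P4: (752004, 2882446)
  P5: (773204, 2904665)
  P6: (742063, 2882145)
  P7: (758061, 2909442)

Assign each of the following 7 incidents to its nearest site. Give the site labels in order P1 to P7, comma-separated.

Mid, Mid, Lower, Inner, Lower, Inner, Lower

P1 → Mid (d²=11900324.00)
P2 → Mid (d²=2339236.00)
P3 → Lower (d²=843219961.00)
P4 → Inner (d²=16128692.00)
P5 → Lower (d²=238661725.00)
P6 → Inner (d²=35224514.00)
P7 → Lower (d²=473213.00)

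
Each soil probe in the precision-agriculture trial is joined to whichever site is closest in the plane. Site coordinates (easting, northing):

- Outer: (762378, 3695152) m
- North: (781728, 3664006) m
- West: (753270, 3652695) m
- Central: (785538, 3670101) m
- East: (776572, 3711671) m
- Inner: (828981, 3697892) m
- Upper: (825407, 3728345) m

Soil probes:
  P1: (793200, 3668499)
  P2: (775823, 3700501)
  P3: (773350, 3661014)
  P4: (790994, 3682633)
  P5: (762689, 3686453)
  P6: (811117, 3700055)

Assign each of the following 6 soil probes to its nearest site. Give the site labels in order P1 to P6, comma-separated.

Central, East, North, Central, Outer, Inner

P1 → Central (d²=61272648.00)
P2 → East (d²=125329901.00)
P3 → North (d²=79142948.00)
P4 → Central (d²=186818960.00)
P5 → Outer (d²=75769322.00)
P6 → Inner (d²=323801065.00)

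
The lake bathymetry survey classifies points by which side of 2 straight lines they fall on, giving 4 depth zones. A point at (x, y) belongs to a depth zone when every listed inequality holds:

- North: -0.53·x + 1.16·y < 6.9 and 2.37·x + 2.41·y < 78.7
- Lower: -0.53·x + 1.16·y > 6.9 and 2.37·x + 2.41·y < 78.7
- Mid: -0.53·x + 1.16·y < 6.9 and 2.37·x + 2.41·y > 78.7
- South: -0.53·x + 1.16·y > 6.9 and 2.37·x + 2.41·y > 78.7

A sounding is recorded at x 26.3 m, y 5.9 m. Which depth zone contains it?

-0.53·26.3 + 1.16·5.9 = -7.095, which is < 6.9
2.37·26.3 + 2.41·5.9 = 76.550, which is < 78.7
This sign pattern matches North.

North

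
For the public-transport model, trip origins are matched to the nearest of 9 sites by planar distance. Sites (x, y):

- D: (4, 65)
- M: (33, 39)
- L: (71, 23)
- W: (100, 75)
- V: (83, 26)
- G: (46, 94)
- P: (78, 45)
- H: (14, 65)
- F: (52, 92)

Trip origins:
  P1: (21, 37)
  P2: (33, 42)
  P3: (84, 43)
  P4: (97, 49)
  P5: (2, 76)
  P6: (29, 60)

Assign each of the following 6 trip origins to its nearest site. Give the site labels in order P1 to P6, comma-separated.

M, M, P, P, D, H

P1 → M (d²=148.00)
P2 → M (d²=9.00)
P3 → P (d²=40.00)
P4 → P (d²=377.00)
P5 → D (d²=125.00)
P6 → H (d²=250.00)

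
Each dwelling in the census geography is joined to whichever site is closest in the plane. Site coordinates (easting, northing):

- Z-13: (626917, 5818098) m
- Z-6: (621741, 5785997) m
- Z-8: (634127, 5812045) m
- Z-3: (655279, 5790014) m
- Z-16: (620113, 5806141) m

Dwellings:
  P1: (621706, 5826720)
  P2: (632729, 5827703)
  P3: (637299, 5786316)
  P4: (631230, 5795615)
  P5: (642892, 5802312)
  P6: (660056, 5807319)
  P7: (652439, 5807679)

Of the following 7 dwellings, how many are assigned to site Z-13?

2

P1 → Z-13
P2 → Z-13
P3 → Z-6
P4 → Z-6
P5 → Z-8
P6 → Z-3
P7 → Z-3
2 of the 7 go to Z-13.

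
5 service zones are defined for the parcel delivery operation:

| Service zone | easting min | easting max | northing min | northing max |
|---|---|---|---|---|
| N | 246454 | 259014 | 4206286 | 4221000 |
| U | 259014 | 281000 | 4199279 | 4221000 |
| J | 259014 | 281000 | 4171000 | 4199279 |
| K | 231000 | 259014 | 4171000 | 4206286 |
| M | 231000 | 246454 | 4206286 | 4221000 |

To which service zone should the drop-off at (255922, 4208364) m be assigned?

N

The point has easting = 255922 and northing = 4208364.
Only N satisfies 246454 ≤ easting ≤ 259014 and 4206286 ≤ northing ≤ 4221000.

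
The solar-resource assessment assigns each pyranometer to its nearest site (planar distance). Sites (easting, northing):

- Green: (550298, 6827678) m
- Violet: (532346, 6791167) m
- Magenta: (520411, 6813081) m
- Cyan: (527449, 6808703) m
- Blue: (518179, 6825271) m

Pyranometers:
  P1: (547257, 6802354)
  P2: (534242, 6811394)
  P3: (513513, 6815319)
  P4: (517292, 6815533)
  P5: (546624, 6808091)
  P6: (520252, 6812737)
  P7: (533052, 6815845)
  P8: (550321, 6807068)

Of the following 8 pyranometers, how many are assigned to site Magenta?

P1 → Violet
P2 → Cyan
P3 → Magenta
P4 → Magenta
P5 → Cyan
P6 → Magenta
P7 → Cyan
P8 → Green
3 of the 8 go to Magenta.

3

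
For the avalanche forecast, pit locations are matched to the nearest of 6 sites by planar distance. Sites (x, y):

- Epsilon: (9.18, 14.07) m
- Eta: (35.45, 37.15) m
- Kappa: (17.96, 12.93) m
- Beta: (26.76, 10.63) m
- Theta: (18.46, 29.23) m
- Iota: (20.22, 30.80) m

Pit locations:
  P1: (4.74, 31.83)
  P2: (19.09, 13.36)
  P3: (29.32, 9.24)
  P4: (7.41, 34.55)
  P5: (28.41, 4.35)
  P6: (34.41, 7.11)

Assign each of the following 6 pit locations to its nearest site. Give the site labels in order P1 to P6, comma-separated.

Theta, Kappa, Beta, Theta, Beta, Beta

P1 → Theta (d²=195.00)
P2 → Kappa (d²=1.46)
P3 → Beta (d²=8.49)
P4 → Theta (d²=150.40)
P5 → Beta (d²=42.16)
P6 → Beta (d²=70.91)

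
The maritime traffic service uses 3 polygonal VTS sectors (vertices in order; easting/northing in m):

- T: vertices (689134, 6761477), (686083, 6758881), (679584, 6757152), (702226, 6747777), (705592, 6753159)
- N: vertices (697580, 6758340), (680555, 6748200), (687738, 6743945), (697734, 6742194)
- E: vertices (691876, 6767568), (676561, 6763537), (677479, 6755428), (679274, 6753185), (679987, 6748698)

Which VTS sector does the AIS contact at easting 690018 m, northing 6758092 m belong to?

T

Cast a ray rightward from (690018, 6758092). For each polygon, the edges (by vertex number in listed order) whose endpoints lie on opposite sides of northing = 6758092, where each meets that height, and whether that is right or left of the point:
T: 2–3 at easting≈683117.3 (left), 5–1 at easting≈695831.6 (right) → 1 crossing.
N: 1–2 at easting≈697163.6 (right), 4–1 at easting≈697582.4 (right) → 2 crossings.
E: 2–3 at easting≈677177.4 (left), 5–1 at easting≈685905.7 (left) → 0 crossings.
Only T has an odd count, so the point is inside T.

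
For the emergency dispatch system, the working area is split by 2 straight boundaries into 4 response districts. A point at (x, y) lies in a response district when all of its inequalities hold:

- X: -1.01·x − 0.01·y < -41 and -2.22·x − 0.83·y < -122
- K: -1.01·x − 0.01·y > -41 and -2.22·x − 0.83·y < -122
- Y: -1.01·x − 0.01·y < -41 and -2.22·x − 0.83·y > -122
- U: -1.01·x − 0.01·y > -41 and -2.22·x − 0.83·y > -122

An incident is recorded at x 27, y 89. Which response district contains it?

K

-1.01·27 − 0.01·89 = -28.160, which is > -41
-2.22·27 − 0.83·89 = -133.810, which is < -122
This sign pattern matches K.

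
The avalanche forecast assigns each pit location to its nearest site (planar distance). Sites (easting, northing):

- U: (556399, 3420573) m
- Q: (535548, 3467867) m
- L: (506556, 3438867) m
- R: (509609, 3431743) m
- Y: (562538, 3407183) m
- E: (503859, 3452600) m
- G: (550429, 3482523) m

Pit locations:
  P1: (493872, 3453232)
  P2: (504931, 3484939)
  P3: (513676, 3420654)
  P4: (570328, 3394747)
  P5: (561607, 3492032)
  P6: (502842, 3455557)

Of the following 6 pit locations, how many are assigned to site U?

0

P1 → E
P2 → E
P3 → R
P4 → Y
P5 → G
P6 → E
0 of the 6 go to U.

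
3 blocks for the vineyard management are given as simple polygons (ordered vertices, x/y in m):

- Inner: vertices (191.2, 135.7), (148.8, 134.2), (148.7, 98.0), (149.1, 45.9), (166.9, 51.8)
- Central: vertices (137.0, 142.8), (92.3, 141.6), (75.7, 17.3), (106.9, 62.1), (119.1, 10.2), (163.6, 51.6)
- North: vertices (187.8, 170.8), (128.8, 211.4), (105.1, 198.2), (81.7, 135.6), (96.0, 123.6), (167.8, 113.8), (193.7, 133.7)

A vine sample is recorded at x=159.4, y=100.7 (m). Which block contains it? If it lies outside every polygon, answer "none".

Cast a ray rightward from (159.4, 100.7). For each polygon, the edges (by vertex number in listed order) whose endpoints lie on opposite sides of y = 100.7, where each meets that height, and whether that is right or left of the point:
Inner: 2–3 at x≈148.71 (left), 5–1 at x≈181.06 (right) → 1 crossing.
Central: 2–3 at x≈86.84 (left), 6–1 at x≈149.28 (left) → 0 crossings.
North: no edge straddles that height → 0 crossings.
Only Inner has an odd count, so the point is inside Inner.

Inner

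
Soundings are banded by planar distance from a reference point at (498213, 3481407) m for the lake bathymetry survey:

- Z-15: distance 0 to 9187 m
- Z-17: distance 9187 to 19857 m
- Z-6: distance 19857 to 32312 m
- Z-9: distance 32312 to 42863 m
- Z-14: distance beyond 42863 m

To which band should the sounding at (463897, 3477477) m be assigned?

Z-9

Distance = √((463897−498213)² + (3477477−3481407)²) = √(1177587856.000 + 15444900.000) = 34540.306 m.
32312 ≤ 34540.306 < 42863 → Z-9.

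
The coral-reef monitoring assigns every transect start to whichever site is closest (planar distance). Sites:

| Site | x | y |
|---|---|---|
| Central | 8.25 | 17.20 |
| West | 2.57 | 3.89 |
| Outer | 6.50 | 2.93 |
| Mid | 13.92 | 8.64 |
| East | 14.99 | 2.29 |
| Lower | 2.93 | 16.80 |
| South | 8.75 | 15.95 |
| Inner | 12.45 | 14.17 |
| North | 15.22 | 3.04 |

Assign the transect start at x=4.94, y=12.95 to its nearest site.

Squared distances to each site:
Central: 29.019; West: 87.700; Outer: 102.834; Mid: 99.216; East: 214.638; Lower: 18.863; South: 23.516; Inner: 57.888; North: 203.887.
Minimum at Lower.

Lower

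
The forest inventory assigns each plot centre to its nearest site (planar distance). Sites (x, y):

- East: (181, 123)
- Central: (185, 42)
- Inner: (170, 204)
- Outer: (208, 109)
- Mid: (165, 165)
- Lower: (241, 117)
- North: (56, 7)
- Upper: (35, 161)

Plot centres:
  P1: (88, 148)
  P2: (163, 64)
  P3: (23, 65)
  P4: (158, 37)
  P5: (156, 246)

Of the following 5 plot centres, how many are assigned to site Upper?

P1 → Upper
P2 → Central
P3 → North
P4 → Central
P5 → Inner
1 of the 5 goes to Upper.

1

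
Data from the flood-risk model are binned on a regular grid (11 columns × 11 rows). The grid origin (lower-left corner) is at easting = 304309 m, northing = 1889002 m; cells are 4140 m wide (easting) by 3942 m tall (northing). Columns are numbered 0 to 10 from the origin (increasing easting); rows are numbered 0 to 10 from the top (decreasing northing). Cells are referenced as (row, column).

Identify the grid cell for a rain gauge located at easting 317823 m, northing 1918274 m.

Column index: ⌊(317823 − 304309) / 4140⌋ = ⌊3.264⌋ = 3
Row offset from origin: ⌊(1918274 − 1889002) / 3942⌋ = ⌊7.426⌋ = 7 → row 3 (counted from top)

(3, 3)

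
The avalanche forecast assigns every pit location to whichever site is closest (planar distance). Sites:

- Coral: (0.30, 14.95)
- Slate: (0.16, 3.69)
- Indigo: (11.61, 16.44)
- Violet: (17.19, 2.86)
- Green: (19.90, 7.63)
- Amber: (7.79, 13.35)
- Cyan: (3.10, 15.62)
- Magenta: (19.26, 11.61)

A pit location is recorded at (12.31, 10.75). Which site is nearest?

Squared distances to each site:
Coral: 161.880; Slate: 197.466; Indigo: 32.866; Violet: 86.067; Green: 67.342; Amber: 27.190; Cyan: 108.541; Magenta: 49.042.
Minimum at Amber.

Amber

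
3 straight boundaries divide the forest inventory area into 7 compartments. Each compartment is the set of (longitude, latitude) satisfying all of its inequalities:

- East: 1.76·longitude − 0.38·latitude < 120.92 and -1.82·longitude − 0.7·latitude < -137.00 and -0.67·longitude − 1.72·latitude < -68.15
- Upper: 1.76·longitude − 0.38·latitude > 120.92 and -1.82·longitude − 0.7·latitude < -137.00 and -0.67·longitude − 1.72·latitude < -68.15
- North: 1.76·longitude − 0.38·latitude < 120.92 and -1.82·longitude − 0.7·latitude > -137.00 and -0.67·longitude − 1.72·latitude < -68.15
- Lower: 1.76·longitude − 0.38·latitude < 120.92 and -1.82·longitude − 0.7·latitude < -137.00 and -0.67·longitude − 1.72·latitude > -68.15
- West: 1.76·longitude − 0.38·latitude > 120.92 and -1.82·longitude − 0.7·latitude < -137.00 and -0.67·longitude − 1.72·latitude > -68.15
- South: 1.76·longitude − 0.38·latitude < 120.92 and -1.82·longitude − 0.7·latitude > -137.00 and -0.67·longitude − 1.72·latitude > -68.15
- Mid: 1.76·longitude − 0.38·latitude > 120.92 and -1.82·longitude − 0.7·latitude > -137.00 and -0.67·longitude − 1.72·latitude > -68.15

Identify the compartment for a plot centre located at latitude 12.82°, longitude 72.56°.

1.76·72.56 − 0.38·12.82 = 122.834, which is > 120.92
-1.82·72.56 − 0.7·12.82 = -141.033, which is < -137.00
-0.67·72.56 − 1.72·12.82 = -70.666, which is < -68.15
This sign pattern matches Upper.

Upper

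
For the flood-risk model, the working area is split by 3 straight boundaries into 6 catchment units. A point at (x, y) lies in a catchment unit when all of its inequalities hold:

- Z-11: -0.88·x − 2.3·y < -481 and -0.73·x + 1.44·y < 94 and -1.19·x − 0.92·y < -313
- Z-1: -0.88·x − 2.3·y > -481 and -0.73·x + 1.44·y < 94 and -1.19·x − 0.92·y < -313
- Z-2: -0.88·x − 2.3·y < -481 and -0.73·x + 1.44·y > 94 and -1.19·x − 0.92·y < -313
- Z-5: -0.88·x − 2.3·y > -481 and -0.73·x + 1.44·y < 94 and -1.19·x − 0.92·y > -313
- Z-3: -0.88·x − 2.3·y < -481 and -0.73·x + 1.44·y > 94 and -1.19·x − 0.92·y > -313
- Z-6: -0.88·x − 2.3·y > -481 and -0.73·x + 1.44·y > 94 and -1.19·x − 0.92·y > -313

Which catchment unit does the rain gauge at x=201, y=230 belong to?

-0.88·201 − 2.3·230 = -705.880, which is < -481
-0.73·201 + 1.44·230 = 184.470, which is > 94
-1.19·201 − 0.92·230 = -450.790, which is < -313
This sign pattern matches Z-2.

Z-2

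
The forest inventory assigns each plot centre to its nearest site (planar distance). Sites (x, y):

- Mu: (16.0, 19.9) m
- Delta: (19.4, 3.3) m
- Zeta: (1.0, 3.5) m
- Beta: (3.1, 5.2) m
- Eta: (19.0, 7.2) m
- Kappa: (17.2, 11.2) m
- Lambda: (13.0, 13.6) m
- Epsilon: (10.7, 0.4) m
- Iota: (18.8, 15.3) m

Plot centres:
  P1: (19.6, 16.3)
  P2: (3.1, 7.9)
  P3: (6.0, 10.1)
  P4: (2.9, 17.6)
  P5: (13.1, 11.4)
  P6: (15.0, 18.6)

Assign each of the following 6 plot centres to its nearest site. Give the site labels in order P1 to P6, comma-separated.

Iota, Beta, Beta, Lambda, Lambda, Mu

P1 → Iota (d²=1.64)
P2 → Beta (d²=7.29)
P3 → Beta (d²=32.42)
P4 → Lambda (d²=118.01)
P5 → Lambda (d²=4.85)
P6 → Mu (d²=2.69)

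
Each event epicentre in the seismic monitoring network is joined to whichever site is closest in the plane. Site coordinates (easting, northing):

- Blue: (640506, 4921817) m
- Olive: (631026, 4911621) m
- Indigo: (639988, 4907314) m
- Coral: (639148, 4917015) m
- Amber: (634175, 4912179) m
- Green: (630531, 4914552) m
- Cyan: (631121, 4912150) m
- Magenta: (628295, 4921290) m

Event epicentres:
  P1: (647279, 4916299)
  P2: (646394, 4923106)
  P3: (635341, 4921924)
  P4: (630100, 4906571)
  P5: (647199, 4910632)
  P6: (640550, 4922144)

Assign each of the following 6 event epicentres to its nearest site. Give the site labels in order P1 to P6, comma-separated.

Coral, Blue, Blue, Olive, Indigo, Blue

P1 → Coral (d²=66625817.00)
P2 → Blue (d²=36330065.00)
P3 → Blue (d²=26688674.00)
P4 → Olive (d²=26359976.00)
P5 → Indigo (d²=63007645.00)
P6 → Blue (d²=108865.00)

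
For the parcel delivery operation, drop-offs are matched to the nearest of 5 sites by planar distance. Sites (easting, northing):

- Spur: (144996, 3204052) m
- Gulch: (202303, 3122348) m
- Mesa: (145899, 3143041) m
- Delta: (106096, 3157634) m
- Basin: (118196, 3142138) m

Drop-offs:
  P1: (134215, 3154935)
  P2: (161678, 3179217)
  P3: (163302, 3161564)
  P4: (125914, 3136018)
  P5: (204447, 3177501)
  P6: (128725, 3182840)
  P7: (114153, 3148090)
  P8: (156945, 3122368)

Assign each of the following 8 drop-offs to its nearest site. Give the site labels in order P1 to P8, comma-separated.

P1 → Mesa (d²=277983092.00)
P2 → Spur (d²=895066349.00)
P3 → Mesa (d²=645965938.00)
P4 → Basin (d²=97021924.00)
P5 → Gulch (d²=3046450145.00)
P6 → Spur (d²=714694385.00)
P7 → Basin (d²=51772153.00)
P8 → Mesa (d²=549387045.00)

Mesa, Spur, Mesa, Basin, Gulch, Spur, Basin, Mesa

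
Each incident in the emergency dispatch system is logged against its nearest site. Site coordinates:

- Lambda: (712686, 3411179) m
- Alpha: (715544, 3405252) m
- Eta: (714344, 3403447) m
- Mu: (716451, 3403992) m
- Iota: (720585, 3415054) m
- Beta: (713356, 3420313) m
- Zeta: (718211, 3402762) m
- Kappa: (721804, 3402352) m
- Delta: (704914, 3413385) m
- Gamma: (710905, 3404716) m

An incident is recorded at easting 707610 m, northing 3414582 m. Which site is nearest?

Delta

Squared distances to each site:
Lambda: 37346185.000; Alpha: 149997256.000; Eta: 169334981.000; Mu: 190311381.000; Iota: 168573409.000; Beta: 65860877.000; Zeta: 252093601.000; Kappa: 351042536.000; Delta: 8701225.000; Gamma: 108194981.000.
Minimum at Delta.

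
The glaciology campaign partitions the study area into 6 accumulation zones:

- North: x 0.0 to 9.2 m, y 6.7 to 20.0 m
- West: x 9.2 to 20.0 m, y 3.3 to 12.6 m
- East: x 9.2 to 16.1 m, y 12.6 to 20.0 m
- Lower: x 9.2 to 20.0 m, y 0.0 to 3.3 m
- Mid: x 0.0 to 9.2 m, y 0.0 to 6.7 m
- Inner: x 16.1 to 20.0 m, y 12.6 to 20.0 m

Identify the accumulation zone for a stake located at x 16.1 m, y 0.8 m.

The point has x = 16.1 and y = 0.8.
Only Lower satisfies 9.2 ≤ x ≤ 20.0 and 0.0 ≤ y ≤ 3.3.

Lower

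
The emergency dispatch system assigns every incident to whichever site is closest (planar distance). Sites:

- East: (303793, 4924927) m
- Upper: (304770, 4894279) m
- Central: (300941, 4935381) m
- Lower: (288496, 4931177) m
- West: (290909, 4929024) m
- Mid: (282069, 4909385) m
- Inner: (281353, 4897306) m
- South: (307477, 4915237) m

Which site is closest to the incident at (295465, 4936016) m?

Squared distances to each site:
East: 192321505.000; Upper: 1828560194.000; Central: 30389801.000; Lower: 71982882.000; West: 69645200.000; Mid: 888662977.000; Inner: 1697612644.000; South: 576054985.000.
Minimum at Central.

Central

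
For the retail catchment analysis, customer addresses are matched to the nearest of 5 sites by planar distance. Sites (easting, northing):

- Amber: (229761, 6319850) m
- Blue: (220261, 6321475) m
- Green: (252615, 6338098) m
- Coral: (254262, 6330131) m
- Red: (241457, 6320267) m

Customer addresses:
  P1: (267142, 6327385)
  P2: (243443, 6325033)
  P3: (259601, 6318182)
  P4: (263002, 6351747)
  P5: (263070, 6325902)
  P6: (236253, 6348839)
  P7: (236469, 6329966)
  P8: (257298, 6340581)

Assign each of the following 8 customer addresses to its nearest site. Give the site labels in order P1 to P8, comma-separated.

P1 → Coral (d²=173434916.00)
P2 → Red (d²=26658952.00)
P3 → Coral (d²=171283522.00)
P4 → Green (d²=294184970.00)
P5 → Coral (d²=95465305.00)
P6 → Green (d²=383084125.00)
P7 → Red (d²=118950745.00)
P8 → Green (d²=28095778.00)

Coral, Red, Coral, Green, Coral, Green, Red, Green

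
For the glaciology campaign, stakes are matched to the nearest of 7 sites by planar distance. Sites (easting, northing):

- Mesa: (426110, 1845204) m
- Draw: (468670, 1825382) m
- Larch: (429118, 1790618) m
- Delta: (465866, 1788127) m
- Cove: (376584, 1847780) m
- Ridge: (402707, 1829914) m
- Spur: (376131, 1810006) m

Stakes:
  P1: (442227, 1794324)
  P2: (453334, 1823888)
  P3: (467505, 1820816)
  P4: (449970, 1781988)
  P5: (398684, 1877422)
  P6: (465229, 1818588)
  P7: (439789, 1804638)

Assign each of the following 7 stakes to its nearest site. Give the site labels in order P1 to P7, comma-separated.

Larch, Draw, Draw, Delta, Cove, Draw, Larch

P1 → Larch (d²=185580317.00)
P2 → Draw (d²=237424932.00)
P3 → Draw (d²=22205581.00)
P4 → Delta (d²=290370137.00)
P5 → Cove (d²=1367058164.00)
P6 → Draw (d²=57998917.00)
P7 → Larch (d²=310430641.00)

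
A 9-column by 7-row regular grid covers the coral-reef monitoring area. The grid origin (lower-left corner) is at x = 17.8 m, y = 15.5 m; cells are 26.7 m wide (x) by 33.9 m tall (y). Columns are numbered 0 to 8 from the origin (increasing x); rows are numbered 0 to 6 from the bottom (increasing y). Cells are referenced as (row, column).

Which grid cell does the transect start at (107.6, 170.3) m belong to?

(4, 3)

Column index: ⌊(107.6 − 17.8) / 26.7⌋ = ⌊3.363⌋ = 3
Row offset from origin: ⌊(170.3 − 15.5) / 33.9⌋ = ⌊4.566⌋ = 4 → row 4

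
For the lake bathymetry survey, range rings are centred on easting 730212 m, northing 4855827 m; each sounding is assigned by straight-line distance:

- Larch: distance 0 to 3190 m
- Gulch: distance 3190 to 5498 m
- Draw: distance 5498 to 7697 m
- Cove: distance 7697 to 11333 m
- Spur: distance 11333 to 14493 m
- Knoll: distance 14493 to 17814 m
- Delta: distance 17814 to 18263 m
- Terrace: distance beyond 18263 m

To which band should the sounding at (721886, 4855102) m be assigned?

Cove

Distance = √((721886−730212)² + (4855102−4855827)²) = √(69322276.000 + 525625.000) = 8357.506 m.
7697 ≤ 8357.506 < 11333 → Cove.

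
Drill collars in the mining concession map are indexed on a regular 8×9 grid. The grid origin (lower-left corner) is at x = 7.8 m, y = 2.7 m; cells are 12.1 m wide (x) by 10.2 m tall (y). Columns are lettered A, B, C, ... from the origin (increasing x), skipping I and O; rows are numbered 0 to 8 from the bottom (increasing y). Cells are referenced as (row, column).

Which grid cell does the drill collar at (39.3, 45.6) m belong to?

Column index: ⌊(39.3 − 7.8) / 12.1⌋ = ⌊2.603⌋ = 2 → column C
Row offset from origin: ⌊(45.6 − 2.7) / 10.2⌋ = ⌊4.206⌋ = 4 → row 4

(4, C)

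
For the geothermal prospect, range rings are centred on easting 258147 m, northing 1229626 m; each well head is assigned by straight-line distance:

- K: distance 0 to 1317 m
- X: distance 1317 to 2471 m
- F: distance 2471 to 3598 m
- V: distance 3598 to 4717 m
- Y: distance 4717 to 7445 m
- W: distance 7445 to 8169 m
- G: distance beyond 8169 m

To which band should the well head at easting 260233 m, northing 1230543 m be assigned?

X

Distance = √((260233−258147)² + (1230543−1229626)²) = √(4351396.000 + 840889.000) = 2278.659 m.
1317 ≤ 2278.659 < 2471 → X.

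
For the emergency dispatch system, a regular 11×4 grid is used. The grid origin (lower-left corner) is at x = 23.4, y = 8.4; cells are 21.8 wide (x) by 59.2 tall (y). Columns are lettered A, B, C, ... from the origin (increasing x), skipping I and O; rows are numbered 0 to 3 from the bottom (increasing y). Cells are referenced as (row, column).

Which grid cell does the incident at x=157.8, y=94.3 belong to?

(1, G)

Column index: ⌊(157.8 − 23.4) / 21.8⌋ = ⌊6.165⌋ = 6 → column G
Row offset from origin: ⌊(94.3 − 8.4) / 59.2⌋ = ⌊1.451⌋ = 1 → row 1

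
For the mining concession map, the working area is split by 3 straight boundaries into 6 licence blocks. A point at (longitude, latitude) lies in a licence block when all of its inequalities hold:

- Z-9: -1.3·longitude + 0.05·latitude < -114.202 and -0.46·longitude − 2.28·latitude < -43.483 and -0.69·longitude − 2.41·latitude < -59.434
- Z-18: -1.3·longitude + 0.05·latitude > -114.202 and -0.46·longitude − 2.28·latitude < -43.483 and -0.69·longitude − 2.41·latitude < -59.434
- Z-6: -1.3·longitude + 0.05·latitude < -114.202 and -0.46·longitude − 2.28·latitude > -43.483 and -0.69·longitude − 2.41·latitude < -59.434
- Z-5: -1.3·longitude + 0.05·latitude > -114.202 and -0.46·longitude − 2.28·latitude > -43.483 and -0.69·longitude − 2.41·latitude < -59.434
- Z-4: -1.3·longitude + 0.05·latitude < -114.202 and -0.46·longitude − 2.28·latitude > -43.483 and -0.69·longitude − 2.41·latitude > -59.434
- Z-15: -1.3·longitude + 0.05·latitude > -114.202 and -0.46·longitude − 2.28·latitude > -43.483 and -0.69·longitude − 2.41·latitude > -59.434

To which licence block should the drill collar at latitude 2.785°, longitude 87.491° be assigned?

-1.3·87.491 + 0.05·2.785 = -113.599, which is > -114.202
-0.46·87.491 − 2.28·2.785 = -46.596, which is < -43.483
-0.69·87.491 − 2.41·2.785 = -67.081, which is < -59.434
This sign pattern matches Z-18.

Z-18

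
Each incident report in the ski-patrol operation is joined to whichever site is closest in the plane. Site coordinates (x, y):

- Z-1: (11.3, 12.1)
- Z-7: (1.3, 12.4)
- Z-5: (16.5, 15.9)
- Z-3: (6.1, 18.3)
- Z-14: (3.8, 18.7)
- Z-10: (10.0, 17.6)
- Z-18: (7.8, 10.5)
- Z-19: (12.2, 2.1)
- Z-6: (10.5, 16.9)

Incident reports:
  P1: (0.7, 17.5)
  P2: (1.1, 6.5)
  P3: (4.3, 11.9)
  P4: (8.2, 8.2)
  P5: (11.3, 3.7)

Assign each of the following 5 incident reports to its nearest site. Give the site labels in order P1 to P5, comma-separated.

Z-14, Z-7, Z-7, Z-18, Z-19

P1 → Z-14 (d²=11.05)
P2 → Z-7 (d²=34.85)
P3 → Z-7 (d²=9.25)
P4 → Z-18 (d²=5.45)
P5 → Z-19 (d²=3.37)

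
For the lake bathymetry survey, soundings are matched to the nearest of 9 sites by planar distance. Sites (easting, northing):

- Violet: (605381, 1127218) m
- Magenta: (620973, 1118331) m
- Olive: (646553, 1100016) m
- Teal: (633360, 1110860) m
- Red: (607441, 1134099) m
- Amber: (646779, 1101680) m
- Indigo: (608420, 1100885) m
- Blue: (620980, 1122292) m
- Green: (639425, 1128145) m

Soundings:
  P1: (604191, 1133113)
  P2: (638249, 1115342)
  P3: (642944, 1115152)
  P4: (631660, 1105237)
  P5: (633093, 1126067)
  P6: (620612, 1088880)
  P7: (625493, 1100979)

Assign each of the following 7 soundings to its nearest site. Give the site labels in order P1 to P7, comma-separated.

P1 → Red (d²=11534696.00)
P2 → Teal (d²=43990645.00)
P3 → Teal (d²=110274320.00)
P4 → Teal (d²=34508129.00)
P5 → Green (d²=44412308.00)
P6 → Indigo (d²=292764889.00)
P7 → Teal (d²=159523850.00)

Red, Teal, Teal, Teal, Green, Indigo, Teal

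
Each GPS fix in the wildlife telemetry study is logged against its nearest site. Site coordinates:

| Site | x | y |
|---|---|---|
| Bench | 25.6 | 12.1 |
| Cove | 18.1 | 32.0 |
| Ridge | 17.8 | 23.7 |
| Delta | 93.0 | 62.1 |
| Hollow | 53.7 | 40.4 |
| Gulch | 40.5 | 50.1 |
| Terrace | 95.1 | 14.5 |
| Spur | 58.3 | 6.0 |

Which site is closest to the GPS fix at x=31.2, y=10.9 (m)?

Bench

Squared distances to each site:
Bench: 32.800; Cove: 616.820; Ridge: 343.400; Delta: 6440.680; Hollow: 1376.500; Gulch: 1623.130; Terrace: 4096.170; Spur: 758.420.
Minimum at Bench.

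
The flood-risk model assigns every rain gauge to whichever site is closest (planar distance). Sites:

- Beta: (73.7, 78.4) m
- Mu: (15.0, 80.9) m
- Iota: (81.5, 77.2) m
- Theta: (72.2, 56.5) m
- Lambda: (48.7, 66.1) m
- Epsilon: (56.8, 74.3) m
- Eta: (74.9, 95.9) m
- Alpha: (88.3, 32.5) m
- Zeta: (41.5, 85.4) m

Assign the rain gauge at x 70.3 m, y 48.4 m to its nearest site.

Theta

Squared distances to each site:
Beta: 911.560; Mu: 4114.340; Iota: 954.880; Theta: 69.220; Lambda: 779.850; Epsilon: 853.060; Eta: 2277.410; Alpha: 576.810; Zeta: 2198.440.
Minimum at Theta.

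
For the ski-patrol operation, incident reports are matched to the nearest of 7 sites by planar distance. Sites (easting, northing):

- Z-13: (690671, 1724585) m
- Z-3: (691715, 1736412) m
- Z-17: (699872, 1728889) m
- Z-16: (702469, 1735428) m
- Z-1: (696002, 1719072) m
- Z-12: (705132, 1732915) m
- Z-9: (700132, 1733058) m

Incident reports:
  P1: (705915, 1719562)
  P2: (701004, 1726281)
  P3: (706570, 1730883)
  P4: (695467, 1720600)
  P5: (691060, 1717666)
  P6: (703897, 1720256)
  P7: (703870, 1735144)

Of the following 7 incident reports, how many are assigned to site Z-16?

1

P1 → Z-1
P2 → Z-17
P3 → Z-12
P4 → Z-1
P5 → Z-1
P6 → Z-1
P7 → Z-16
1 of the 7 goes to Z-16.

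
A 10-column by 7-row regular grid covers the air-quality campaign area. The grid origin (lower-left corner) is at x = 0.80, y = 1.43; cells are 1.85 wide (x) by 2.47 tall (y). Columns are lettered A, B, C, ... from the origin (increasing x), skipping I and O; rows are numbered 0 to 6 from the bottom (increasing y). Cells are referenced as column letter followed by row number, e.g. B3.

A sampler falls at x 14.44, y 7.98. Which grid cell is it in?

H2

Column index: ⌊(14.44 − 0.80) / 1.85⌋ = ⌊7.373⌋ = 7 → column H
Row offset from origin: ⌊(7.98 − 1.43) / 2.47⌋ = ⌊2.652⌋ = 2 → row 2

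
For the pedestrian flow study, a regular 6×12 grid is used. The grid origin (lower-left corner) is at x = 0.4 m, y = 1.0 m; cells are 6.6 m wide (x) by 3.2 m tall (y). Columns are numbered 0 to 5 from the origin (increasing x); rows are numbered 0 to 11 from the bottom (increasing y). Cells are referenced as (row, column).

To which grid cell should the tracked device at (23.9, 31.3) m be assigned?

(9, 3)

Column index: ⌊(23.9 − 0.4) / 6.6⌋ = ⌊3.561⌋ = 3
Row offset from origin: ⌊(31.3 − 1.0) / 3.2⌋ = ⌊9.469⌋ = 9 → row 9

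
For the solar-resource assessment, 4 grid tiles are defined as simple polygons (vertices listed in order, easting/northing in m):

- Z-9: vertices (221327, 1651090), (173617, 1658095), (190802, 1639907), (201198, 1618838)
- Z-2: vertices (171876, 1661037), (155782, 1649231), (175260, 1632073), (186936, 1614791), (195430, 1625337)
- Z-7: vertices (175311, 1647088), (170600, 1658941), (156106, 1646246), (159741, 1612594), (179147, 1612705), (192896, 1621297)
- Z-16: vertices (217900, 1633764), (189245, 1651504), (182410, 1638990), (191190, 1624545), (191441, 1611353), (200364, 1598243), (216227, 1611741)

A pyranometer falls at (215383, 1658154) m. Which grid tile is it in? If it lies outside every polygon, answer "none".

Cast a ray rightward from (215383, 1658154). For each polygon, the edges (by vertex number in listed order) whose endpoints lie on opposite sides of northing = 1658154, where each meets that height, and whether that is right or left of the point:
Z-9: no edge straddles that height → 0 crossings.
Z-2: 1–2 at easting≈167945.9 (left), 5–1 at easting≈173778.1 (left) → 0 crossings.
Z-7: 1–2 at easting≈170912.8 (left), 2–3 at easting≈169701.5 (left) → 0 crossings.
Z-16: no edge straddles that height → 0 crossings.
All counts are even, so the point lies outside every listed polygon.

none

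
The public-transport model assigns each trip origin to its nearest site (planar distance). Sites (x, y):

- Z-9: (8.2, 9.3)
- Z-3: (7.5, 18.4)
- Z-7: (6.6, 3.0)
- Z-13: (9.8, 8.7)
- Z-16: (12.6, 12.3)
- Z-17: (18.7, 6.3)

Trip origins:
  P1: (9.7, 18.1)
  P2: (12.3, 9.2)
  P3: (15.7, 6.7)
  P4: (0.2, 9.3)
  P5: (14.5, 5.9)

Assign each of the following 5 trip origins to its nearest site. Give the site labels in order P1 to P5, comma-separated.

Z-3, Z-13, Z-17, Z-9, Z-17

P1 → Z-3 (d²=4.93)
P2 → Z-13 (d²=6.50)
P3 → Z-17 (d²=9.16)
P4 → Z-9 (d²=64.00)
P5 → Z-17 (d²=17.80)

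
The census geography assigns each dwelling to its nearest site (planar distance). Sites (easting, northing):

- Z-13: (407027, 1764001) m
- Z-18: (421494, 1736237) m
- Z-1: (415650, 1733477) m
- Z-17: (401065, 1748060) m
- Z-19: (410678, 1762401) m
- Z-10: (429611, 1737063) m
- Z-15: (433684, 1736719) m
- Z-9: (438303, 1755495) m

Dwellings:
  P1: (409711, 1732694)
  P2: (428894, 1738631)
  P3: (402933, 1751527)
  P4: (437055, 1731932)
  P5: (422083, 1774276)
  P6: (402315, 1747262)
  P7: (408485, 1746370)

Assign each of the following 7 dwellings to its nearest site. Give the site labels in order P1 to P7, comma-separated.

P1 → Z-1 (d²=35884810.00)
P2 → Z-10 (d²=2972713.00)
P3 → Z-17 (d²=15509513.00)
P4 → Z-15 (d²=34279010.00)
P5 → Z-19 (d²=271089650.00)
P6 → Z-17 (d²=2199304.00)
P7 → Z-17 (d²=57912500.00)

Z-1, Z-10, Z-17, Z-15, Z-19, Z-17, Z-17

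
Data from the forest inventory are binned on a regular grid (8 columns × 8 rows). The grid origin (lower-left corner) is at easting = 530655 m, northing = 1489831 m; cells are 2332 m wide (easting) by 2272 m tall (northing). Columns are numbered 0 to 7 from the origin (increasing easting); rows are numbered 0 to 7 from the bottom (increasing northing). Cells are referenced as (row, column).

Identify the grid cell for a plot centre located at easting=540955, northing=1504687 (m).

(6, 4)

Column index: ⌊(540955 − 530655) / 2332⌋ = ⌊4.417⌋ = 4
Row offset from origin: ⌊(1504687 − 1489831) / 2272⌋ = ⌊6.539⌋ = 6 → row 6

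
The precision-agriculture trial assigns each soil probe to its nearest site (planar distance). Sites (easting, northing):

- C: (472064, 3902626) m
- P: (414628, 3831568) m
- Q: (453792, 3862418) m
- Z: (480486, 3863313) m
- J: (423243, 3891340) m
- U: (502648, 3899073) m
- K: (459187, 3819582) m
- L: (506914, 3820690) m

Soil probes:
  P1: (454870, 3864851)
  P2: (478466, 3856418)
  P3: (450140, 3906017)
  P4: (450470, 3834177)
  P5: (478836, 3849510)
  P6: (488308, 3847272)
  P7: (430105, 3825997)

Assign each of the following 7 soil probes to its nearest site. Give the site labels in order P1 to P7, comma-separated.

P1 → Q (d²=7081573.00)
P2 → Z (d²=51621425.00)
P3 → C (d²=492160657.00)
P4 → K (d²=289000114.00)
P5 → Z (d²=193245309.00)
P6 → Z (d²=318497365.00)
P7 → P (d²=270573570.00)

Q, Z, C, K, Z, Z, P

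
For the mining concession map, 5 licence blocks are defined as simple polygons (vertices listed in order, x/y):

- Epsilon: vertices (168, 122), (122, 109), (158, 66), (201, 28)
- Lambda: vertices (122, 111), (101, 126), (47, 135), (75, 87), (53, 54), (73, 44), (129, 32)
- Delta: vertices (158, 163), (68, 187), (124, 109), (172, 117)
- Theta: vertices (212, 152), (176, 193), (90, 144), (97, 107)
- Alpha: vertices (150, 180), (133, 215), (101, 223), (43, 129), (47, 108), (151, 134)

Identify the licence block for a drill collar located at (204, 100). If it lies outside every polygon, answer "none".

none

Cast a ray rightward from (204, 100). For each polygon, the edges (by vertex number in listed order) whose endpoints lie on opposite sides of y = 100, where each meets that height, and whether that is right or left of the point:
Epsilon: 2–3 at x≈129.5 (left), 4–1 at x≈175.7 (left) → 0 crossings.
Lambda: 3–4 at x≈67.4 (left), 7–1 at x≈123.0 (left) → 0 crossings.
Delta: no edge straddles that height → 0 crossings.
Theta: no edge straddles that height → 0 crossings.
Alpha: no edge straddles that height → 0 crossings.
All counts are even, so the point lies outside every listed polygon.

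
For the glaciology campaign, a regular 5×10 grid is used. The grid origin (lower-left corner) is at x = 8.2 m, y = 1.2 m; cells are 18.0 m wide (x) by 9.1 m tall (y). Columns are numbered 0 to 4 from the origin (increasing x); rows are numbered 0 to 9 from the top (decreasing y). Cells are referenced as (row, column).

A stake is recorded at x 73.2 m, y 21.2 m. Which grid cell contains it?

(7, 3)

Column index: ⌊(73.2 − 8.2) / 18.0⌋ = ⌊3.611⌋ = 3
Row offset from origin: ⌊(21.2 − 1.2) / 9.1⌋ = ⌊2.198⌋ = 2 → row 7 (counted from top)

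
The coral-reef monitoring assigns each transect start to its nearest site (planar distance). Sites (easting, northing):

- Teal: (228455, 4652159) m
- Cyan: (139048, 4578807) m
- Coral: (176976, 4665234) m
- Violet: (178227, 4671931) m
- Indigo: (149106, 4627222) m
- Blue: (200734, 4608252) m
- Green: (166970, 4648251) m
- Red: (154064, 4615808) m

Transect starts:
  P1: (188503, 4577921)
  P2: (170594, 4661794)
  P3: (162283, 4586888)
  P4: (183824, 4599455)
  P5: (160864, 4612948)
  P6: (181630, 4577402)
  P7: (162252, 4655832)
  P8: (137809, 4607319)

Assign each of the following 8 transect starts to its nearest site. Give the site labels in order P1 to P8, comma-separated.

Blue, Coral, Cyan, Blue, Red, Blue, Green, Red

P1 → Blue (d²=1069566922.00)
P2 → Coral (d²=52563524.00)
P3 → Cyan (d²=605167786.00)
P4 → Blue (d²=363335309.00)
P5 → Red (d²=54419600.00)
P6 → Blue (d²=1316685316.00)
P7 → Green (d²=79731085.00)
P8 → Red (d²=336288146.00)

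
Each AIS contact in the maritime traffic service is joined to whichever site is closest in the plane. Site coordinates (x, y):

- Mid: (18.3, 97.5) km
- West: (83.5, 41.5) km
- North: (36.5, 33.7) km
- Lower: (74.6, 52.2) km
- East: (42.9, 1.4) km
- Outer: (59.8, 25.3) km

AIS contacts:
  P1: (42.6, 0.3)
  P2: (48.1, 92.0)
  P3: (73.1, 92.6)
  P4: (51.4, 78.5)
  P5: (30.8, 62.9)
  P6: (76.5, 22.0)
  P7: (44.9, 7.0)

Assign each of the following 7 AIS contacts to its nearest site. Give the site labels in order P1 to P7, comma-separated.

East, Mid, Lower, Lower, North, Outer, East

P1 → East (d²=1.30)
P2 → Mid (d²=918.29)
P3 → Lower (d²=1634.41)
P4 → Lower (d²=1229.93)
P5 → North (d²=885.13)
P6 → Outer (d²=289.78)
P7 → East (d²=35.36)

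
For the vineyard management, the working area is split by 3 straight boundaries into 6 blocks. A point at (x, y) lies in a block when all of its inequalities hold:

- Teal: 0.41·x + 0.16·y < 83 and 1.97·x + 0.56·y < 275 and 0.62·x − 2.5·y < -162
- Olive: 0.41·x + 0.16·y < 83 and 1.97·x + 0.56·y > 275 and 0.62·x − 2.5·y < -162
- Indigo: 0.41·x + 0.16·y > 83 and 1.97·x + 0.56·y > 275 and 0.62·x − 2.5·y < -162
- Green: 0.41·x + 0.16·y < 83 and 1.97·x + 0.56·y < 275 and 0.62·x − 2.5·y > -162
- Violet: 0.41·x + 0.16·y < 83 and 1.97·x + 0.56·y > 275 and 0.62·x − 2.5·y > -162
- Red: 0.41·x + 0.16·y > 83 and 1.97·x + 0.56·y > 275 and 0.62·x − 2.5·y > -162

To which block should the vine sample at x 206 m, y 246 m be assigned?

Indigo

0.41·206 + 0.16·246 = 123.820, which is > 83
1.97·206 + 0.56·246 = 543.580, which is > 275
0.62·206 − 2.5·246 = -487.280, which is < -162
This sign pattern matches Indigo.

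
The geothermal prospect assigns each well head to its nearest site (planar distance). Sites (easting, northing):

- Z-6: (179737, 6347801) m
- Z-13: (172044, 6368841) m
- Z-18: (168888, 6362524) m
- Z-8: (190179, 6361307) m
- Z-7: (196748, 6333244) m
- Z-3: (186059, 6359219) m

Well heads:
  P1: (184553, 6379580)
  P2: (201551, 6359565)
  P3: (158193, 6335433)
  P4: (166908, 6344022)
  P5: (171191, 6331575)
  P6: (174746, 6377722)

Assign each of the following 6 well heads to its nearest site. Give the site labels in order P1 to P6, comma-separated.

Z-13, Z-8, Z-6, Z-6, Z-6, Z-13

P1 → Z-13 (d²=271801202.00)
P2 → Z-8 (d²=132356948.00)
P3 → Z-6 (d²=617111360.00)
P4 → Z-6 (d²=178864082.00)
P5 → Z-6 (d²=336317192.00)
P6 → Z-13 (d²=86172965.00)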